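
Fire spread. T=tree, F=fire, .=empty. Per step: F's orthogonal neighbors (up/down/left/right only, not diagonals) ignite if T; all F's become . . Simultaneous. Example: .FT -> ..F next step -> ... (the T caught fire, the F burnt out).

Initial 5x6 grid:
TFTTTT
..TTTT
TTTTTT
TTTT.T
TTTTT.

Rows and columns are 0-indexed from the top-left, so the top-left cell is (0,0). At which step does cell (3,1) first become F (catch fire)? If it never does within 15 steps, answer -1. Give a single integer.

Step 1: cell (3,1)='T' (+2 fires, +1 burnt)
Step 2: cell (3,1)='T' (+2 fires, +2 burnt)
Step 3: cell (3,1)='T' (+3 fires, +2 burnt)
Step 4: cell (3,1)='T' (+5 fires, +3 burnt)
Step 5: cell (3,1)='F' (+6 fires, +5 burnt)
  -> target ignites at step 5
Step 6: cell (3,1)='.' (+4 fires, +6 burnt)
Step 7: cell (3,1)='.' (+3 fires, +4 burnt)
Step 8: cell (3,1)='.' (+0 fires, +3 burnt)
  fire out at step 8

5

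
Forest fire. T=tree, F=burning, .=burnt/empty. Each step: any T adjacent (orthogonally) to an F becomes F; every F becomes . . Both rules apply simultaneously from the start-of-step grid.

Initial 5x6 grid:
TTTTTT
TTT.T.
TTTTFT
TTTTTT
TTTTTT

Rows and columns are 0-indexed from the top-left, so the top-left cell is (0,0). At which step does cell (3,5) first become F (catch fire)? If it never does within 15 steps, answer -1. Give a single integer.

Step 1: cell (3,5)='T' (+4 fires, +1 burnt)
Step 2: cell (3,5)='F' (+5 fires, +4 burnt)
  -> target ignites at step 2
Step 3: cell (3,5)='.' (+7 fires, +5 burnt)
Step 4: cell (3,5)='.' (+5 fires, +7 burnt)
Step 5: cell (3,5)='.' (+4 fires, +5 burnt)
Step 6: cell (3,5)='.' (+2 fires, +4 burnt)
Step 7: cell (3,5)='.' (+0 fires, +2 burnt)
  fire out at step 7

2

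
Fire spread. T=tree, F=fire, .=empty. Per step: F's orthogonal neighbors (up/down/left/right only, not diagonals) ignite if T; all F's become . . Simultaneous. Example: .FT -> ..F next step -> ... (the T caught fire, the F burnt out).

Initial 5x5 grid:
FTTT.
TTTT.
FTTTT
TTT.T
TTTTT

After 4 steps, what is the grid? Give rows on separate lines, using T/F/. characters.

Step 1: 4 trees catch fire, 2 burn out
  .FTT.
  FTTT.
  .FTTT
  FTT.T
  TTTTT
Step 2: 5 trees catch fire, 4 burn out
  ..FT.
  .FTT.
  ..FTT
  .FT.T
  FTTTT
Step 3: 5 trees catch fire, 5 burn out
  ...F.
  ..FT.
  ...FT
  ..F.T
  .FTTT
Step 4: 3 trees catch fire, 5 burn out
  .....
  ...F.
  ....F
  ....T
  ..FTT

.....
...F.
....F
....T
..FTT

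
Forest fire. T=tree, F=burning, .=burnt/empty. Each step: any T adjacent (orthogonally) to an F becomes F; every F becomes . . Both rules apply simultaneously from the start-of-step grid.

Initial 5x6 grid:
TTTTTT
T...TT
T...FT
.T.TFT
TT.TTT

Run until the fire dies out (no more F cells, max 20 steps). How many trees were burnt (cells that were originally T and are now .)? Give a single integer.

Step 1: +5 fires, +2 burnt (F count now 5)
Step 2: +4 fires, +5 burnt (F count now 4)
Step 3: +2 fires, +4 burnt (F count now 2)
Step 4: +1 fires, +2 burnt (F count now 1)
Step 5: +1 fires, +1 burnt (F count now 1)
Step 6: +1 fires, +1 burnt (F count now 1)
Step 7: +1 fires, +1 burnt (F count now 1)
Step 8: +1 fires, +1 burnt (F count now 1)
Step 9: +0 fires, +1 burnt (F count now 0)
Fire out after step 9
Initially T: 19, now '.': 27
Total burnt (originally-T cells now '.'): 16

Answer: 16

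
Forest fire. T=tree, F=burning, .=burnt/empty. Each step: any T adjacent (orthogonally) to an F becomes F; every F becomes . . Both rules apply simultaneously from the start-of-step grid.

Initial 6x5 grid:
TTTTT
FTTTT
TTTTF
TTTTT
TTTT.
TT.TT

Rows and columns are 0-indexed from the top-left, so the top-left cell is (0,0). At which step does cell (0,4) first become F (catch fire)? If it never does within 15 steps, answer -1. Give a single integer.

Step 1: cell (0,4)='T' (+6 fires, +2 burnt)
Step 2: cell (0,4)='F' (+8 fires, +6 burnt)
  -> target ignites at step 2
Step 3: cell (0,4)='.' (+6 fires, +8 burnt)
Step 4: cell (0,4)='.' (+4 fires, +6 burnt)
Step 5: cell (0,4)='.' (+2 fires, +4 burnt)
Step 6: cell (0,4)='.' (+0 fires, +2 burnt)
  fire out at step 6

2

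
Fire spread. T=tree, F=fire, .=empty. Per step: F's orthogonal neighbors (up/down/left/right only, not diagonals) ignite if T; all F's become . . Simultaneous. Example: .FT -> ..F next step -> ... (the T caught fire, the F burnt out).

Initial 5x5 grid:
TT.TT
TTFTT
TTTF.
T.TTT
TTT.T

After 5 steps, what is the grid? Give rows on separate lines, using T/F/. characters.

Step 1: 4 trees catch fire, 2 burn out
  TT.TT
  TF.FT
  TTF..
  T.TFT
  TTT.T
Step 2: 7 trees catch fire, 4 burn out
  TF.FT
  F...F
  TF...
  T.F.F
  TTT.T
Step 3: 5 trees catch fire, 7 burn out
  F...F
  .....
  F....
  T....
  TTF.F
Step 4: 2 trees catch fire, 5 burn out
  .....
  .....
  .....
  F....
  TF...
Step 5: 1 trees catch fire, 2 burn out
  .....
  .....
  .....
  .....
  F....

.....
.....
.....
.....
F....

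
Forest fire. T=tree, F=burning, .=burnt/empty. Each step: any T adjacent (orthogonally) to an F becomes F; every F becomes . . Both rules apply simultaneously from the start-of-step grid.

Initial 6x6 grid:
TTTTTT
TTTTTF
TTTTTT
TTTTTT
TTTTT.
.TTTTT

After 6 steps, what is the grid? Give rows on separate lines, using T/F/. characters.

Step 1: 3 trees catch fire, 1 burn out
  TTTTTF
  TTTTF.
  TTTTTF
  TTTTTT
  TTTTT.
  .TTTTT
Step 2: 4 trees catch fire, 3 burn out
  TTTTF.
  TTTF..
  TTTTF.
  TTTTTF
  TTTTT.
  .TTTTT
Step 3: 4 trees catch fire, 4 burn out
  TTTF..
  TTF...
  TTTF..
  TTTTF.
  TTTTT.
  .TTTTT
Step 4: 5 trees catch fire, 4 burn out
  TTF...
  TF....
  TTF...
  TTTF..
  TTTTF.
  .TTTTT
Step 5: 6 trees catch fire, 5 burn out
  TF....
  F.....
  TF....
  TTF...
  TTTF..
  .TTTFT
Step 6: 6 trees catch fire, 6 burn out
  F.....
  ......
  F.....
  TF....
  TTF...
  .TTF.F

F.....
......
F.....
TF....
TTF...
.TTF.F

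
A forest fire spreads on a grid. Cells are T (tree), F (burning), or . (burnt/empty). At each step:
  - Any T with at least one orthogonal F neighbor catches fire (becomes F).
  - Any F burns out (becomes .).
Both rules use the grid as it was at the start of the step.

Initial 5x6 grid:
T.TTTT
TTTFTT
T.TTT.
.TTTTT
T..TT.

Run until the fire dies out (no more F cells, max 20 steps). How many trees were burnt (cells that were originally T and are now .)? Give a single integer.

Answer: 21

Derivation:
Step 1: +4 fires, +1 burnt (F count now 4)
Step 2: +7 fires, +4 burnt (F count now 7)
Step 3: +5 fires, +7 burnt (F count now 5)
Step 4: +5 fires, +5 burnt (F count now 5)
Step 5: +0 fires, +5 burnt (F count now 0)
Fire out after step 5
Initially T: 22, now '.': 29
Total burnt (originally-T cells now '.'): 21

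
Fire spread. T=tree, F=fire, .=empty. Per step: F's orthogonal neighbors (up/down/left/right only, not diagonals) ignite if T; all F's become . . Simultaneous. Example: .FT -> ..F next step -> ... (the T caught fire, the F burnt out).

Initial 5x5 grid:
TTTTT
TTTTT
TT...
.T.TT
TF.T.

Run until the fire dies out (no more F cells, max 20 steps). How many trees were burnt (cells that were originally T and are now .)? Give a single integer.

Answer: 14

Derivation:
Step 1: +2 fires, +1 burnt (F count now 2)
Step 2: +1 fires, +2 burnt (F count now 1)
Step 3: +2 fires, +1 burnt (F count now 2)
Step 4: +3 fires, +2 burnt (F count now 3)
Step 5: +3 fires, +3 burnt (F count now 3)
Step 6: +2 fires, +3 burnt (F count now 2)
Step 7: +1 fires, +2 burnt (F count now 1)
Step 8: +0 fires, +1 burnt (F count now 0)
Fire out after step 8
Initially T: 17, now '.': 22
Total burnt (originally-T cells now '.'): 14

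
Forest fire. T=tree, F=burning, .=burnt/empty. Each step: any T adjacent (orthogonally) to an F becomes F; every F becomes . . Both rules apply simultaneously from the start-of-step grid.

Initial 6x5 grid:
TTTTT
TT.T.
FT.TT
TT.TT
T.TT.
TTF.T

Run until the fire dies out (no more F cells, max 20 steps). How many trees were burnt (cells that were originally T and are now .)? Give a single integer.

Step 1: +5 fires, +2 burnt (F count now 5)
Step 2: +6 fires, +5 burnt (F count now 6)
Step 3: +2 fires, +6 burnt (F count now 2)
Step 4: +3 fires, +2 burnt (F count now 3)
Step 5: +3 fires, +3 burnt (F count now 3)
Step 6: +1 fires, +3 burnt (F count now 1)
Step 7: +0 fires, +1 burnt (F count now 0)
Fire out after step 7
Initially T: 21, now '.': 29
Total burnt (originally-T cells now '.'): 20

Answer: 20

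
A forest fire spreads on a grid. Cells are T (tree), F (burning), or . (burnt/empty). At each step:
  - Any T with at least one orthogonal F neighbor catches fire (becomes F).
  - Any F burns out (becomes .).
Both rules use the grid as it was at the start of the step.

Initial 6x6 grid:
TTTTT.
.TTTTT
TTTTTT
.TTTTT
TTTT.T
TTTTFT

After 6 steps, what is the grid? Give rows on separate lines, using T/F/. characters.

Step 1: 2 trees catch fire, 1 burn out
  TTTTT.
  .TTTTT
  TTTTTT
  .TTTTT
  TTTT.T
  TTTF.F
Step 2: 3 trees catch fire, 2 burn out
  TTTTT.
  .TTTTT
  TTTTTT
  .TTTTT
  TTTF.F
  TTF...
Step 3: 4 trees catch fire, 3 burn out
  TTTTT.
  .TTTTT
  TTTTTT
  .TTFTF
  TTF...
  TF....
Step 4: 6 trees catch fire, 4 burn out
  TTTTT.
  .TTTTT
  TTTFTF
  .TF.F.
  TF....
  F.....
Step 5: 6 trees catch fire, 6 burn out
  TTTTT.
  .TTFTF
  TTF.F.
  .F....
  F.....
  ......
Step 6: 4 trees catch fire, 6 burn out
  TTTFT.
  .TF.F.
  TF....
  ......
  ......
  ......

TTTFT.
.TF.F.
TF....
......
......
......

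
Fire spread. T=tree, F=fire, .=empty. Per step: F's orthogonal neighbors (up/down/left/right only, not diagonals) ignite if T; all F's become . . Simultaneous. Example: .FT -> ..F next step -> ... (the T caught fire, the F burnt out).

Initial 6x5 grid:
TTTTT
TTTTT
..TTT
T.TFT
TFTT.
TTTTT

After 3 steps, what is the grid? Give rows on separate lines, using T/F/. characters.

Step 1: 7 trees catch fire, 2 burn out
  TTTTT
  TTTTT
  ..TFT
  T.F.F
  F.FF.
  TFTTT
Step 2: 7 trees catch fire, 7 burn out
  TTTTT
  TTTFT
  ..F.F
  F....
  .....
  F.FFT
Step 3: 4 trees catch fire, 7 burn out
  TTTFT
  TTF.F
  .....
  .....
  .....
  ....F

TTTFT
TTF.F
.....
.....
.....
....F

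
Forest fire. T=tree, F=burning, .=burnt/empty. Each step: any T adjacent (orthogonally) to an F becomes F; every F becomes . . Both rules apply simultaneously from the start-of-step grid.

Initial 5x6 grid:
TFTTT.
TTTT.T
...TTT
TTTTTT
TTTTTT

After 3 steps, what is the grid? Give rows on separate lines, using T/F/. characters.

Step 1: 3 trees catch fire, 1 burn out
  F.FTT.
  TFTT.T
  ...TTT
  TTTTTT
  TTTTTT
Step 2: 3 trees catch fire, 3 burn out
  ...FT.
  F.FT.T
  ...TTT
  TTTTTT
  TTTTTT
Step 3: 2 trees catch fire, 3 burn out
  ....F.
  ...F.T
  ...TTT
  TTTTTT
  TTTTTT

....F.
...F.T
...TTT
TTTTTT
TTTTTT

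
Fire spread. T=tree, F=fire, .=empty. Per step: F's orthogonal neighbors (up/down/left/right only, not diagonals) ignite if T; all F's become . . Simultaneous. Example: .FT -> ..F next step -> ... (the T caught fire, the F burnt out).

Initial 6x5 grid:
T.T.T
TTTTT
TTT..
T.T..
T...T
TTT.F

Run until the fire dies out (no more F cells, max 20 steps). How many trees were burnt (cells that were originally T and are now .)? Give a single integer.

Answer: 1

Derivation:
Step 1: +1 fires, +1 burnt (F count now 1)
Step 2: +0 fires, +1 burnt (F count now 0)
Fire out after step 2
Initially T: 18, now '.': 13
Total burnt (originally-T cells now '.'): 1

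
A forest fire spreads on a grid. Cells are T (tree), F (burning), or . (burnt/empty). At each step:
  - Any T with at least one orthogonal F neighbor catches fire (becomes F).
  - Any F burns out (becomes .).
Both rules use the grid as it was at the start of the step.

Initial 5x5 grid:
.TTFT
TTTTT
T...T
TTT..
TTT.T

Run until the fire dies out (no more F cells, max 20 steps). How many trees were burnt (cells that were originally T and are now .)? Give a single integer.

Answer: 16

Derivation:
Step 1: +3 fires, +1 burnt (F count now 3)
Step 2: +3 fires, +3 burnt (F count now 3)
Step 3: +2 fires, +3 burnt (F count now 2)
Step 4: +1 fires, +2 burnt (F count now 1)
Step 5: +1 fires, +1 burnt (F count now 1)
Step 6: +1 fires, +1 burnt (F count now 1)
Step 7: +2 fires, +1 burnt (F count now 2)
Step 8: +2 fires, +2 burnt (F count now 2)
Step 9: +1 fires, +2 burnt (F count now 1)
Step 10: +0 fires, +1 burnt (F count now 0)
Fire out after step 10
Initially T: 17, now '.': 24
Total burnt (originally-T cells now '.'): 16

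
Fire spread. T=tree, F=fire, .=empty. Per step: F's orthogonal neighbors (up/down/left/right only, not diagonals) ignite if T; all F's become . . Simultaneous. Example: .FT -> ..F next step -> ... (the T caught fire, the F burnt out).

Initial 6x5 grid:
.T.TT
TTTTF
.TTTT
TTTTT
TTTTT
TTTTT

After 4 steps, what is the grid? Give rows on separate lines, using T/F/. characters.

Step 1: 3 trees catch fire, 1 burn out
  .T.TF
  TTTF.
  .TTTF
  TTTTT
  TTTTT
  TTTTT
Step 2: 4 trees catch fire, 3 burn out
  .T.F.
  TTF..
  .TTF.
  TTTTF
  TTTTT
  TTTTT
Step 3: 4 trees catch fire, 4 burn out
  .T...
  TF...
  .TF..
  TTTF.
  TTTTF
  TTTTT
Step 4: 6 trees catch fire, 4 burn out
  .F...
  F....
  .F...
  TTF..
  TTTF.
  TTTTF

.F...
F....
.F...
TTF..
TTTF.
TTTTF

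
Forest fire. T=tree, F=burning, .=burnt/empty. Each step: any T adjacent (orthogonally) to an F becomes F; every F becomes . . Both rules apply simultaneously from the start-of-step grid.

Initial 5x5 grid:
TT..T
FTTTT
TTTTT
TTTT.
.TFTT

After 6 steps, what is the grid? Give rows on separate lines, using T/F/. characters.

Step 1: 6 trees catch fire, 2 burn out
  FT..T
  .FTTT
  FTTTT
  TTFT.
  .F.FT
Step 2: 8 trees catch fire, 6 burn out
  .F..T
  ..FTT
  .FFTT
  FF.F.
  ....F
Step 3: 2 trees catch fire, 8 burn out
  ....T
  ...FT
  ...FT
  .....
  .....
Step 4: 2 trees catch fire, 2 burn out
  ....T
  ....F
  ....F
  .....
  .....
Step 5: 1 trees catch fire, 2 burn out
  ....F
  .....
  .....
  .....
  .....
Step 6: 0 trees catch fire, 1 burn out
  .....
  .....
  .....
  .....
  .....

.....
.....
.....
.....
.....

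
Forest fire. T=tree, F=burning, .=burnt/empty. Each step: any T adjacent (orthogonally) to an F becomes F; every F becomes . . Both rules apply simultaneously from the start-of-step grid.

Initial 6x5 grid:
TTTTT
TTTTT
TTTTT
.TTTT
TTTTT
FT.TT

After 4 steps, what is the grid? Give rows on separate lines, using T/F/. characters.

Step 1: 2 trees catch fire, 1 burn out
  TTTTT
  TTTTT
  TTTTT
  .TTTT
  FTTTT
  .F.TT
Step 2: 1 trees catch fire, 2 burn out
  TTTTT
  TTTTT
  TTTTT
  .TTTT
  .FTTT
  ...TT
Step 3: 2 trees catch fire, 1 burn out
  TTTTT
  TTTTT
  TTTTT
  .FTTT
  ..FTT
  ...TT
Step 4: 3 trees catch fire, 2 burn out
  TTTTT
  TTTTT
  TFTTT
  ..FTT
  ...FT
  ...TT

TTTTT
TTTTT
TFTTT
..FTT
...FT
...TT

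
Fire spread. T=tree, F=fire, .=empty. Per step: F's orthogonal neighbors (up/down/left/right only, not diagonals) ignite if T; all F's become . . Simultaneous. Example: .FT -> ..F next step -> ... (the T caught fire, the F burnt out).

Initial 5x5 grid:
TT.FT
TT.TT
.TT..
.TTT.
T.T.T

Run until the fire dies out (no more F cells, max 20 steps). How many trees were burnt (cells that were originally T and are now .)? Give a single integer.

Answer: 3

Derivation:
Step 1: +2 fires, +1 burnt (F count now 2)
Step 2: +1 fires, +2 burnt (F count now 1)
Step 3: +0 fires, +1 burnt (F count now 0)
Fire out after step 3
Initially T: 15, now '.': 13
Total burnt (originally-T cells now '.'): 3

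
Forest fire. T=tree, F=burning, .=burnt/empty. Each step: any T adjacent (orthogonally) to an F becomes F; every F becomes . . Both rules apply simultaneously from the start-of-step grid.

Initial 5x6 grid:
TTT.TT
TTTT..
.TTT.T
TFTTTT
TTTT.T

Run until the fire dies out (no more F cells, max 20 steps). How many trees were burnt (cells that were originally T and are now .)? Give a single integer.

Step 1: +4 fires, +1 burnt (F count now 4)
Step 2: +5 fires, +4 burnt (F count now 5)
Step 3: +6 fires, +5 burnt (F count now 6)
Step 4: +4 fires, +6 burnt (F count now 4)
Step 5: +2 fires, +4 burnt (F count now 2)
Step 6: +0 fires, +2 burnt (F count now 0)
Fire out after step 6
Initially T: 23, now '.': 28
Total burnt (originally-T cells now '.'): 21

Answer: 21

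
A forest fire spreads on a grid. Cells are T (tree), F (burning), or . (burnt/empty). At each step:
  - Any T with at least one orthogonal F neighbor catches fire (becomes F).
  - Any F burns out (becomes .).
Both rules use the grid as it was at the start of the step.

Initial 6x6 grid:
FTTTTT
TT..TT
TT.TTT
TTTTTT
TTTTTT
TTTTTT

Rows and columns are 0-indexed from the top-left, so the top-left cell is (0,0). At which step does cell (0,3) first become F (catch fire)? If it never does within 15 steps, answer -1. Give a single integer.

Step 1: cell (0,3)='T' (+2 fires, +1 burnt)
Step 2: cell (0,3)='T' (+3 fires, +2 burnt)
Step 3: cell (0,3)='F' (+3 fires, +3 burnt)
  -> target ignites at step 3
Step 4: cell (0,3)='.' (+3 fires, +3 burnt)
Step 5: cell (0,3)='.' (+5 fires, +3 burnt)
Step 6: cell (0,3)='.' (+5 fires, +5 burnt)
Step 7: cell (0,3)='.' (+5 fires, +5 burnt)
Step 8: cell (0,3)='.' (+3 fires, +5 burnt)
Step 9: cell (0,3)='.' (+2 fires, +3 burnt)
Step 10: cell (0,3)='.' (+1 fires, +2 burnt)
Step 11: cell (0,3)='.' (+0 fires, +1 burnt)
  fire out at step 11

3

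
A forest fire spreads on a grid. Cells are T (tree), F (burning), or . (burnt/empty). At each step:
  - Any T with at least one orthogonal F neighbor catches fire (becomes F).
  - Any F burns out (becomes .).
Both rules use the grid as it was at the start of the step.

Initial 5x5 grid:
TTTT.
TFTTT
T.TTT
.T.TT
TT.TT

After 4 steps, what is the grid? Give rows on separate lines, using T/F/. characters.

Step 1: 3 trees catch fire, 1 burn out
  TFTT.
  F.FTT
  T.TTT
  .T.TT
  TT.TT
Step 2: 5 trees catch fire, 3 burn out
  F.FT.
  ...FT
  F.FTT
  .T.TT
  TT.TT
Step 3: 3 trees catch fire, 5 burn out
  ...F.
  ....F
  ...FT
  .T.TT
  TT.TT
Step 4: 2 trees catch fire, 3 burn out
  .....
  .....
  ....F
  .T.FT
  TT.TT

.....
.....
....F
.T.FT
TT.TT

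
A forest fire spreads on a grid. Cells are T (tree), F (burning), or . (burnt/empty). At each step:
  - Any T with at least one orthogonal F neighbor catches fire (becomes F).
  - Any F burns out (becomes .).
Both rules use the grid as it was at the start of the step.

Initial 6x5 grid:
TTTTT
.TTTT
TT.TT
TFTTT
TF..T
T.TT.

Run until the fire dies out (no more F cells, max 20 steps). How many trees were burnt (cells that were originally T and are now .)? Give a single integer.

Answer: 20

Derivation:
Step 1: +4 fires, +2 burnt (F count now 4)
Step 2: +4 fires, +4 burnt (F count now 4)
Step 3: +4 fires, +4 burnt (F count now 4)
Step 4: +5 fires, +4 burnt (F count now 5)
Step 5: +2 fires, +5 burnt (F count now 2)
Step 6: +1 fires, +2 burnt (F count now 1)
Step 7: +0 fires, +1 burnt (F count now 0)
Fire out after step 7
Initially T: 22, now '.': 28
Total burnt (originally-T cells now '.'): 20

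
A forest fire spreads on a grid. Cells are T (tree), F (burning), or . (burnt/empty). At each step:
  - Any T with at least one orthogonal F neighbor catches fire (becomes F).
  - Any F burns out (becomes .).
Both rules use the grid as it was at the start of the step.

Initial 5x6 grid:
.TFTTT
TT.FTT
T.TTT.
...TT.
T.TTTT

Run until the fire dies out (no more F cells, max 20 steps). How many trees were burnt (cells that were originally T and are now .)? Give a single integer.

Answer: 18

Derivation:
Step 1: +4 fires, +2 burnt (F count now 4)
Step 2: +6 fires, +4 burnt (F count now 6)
Step 3: +4 fires, +6 burnt (F count now 4)
Step 4: +3 fires, +4 burnt (F count now 3)
Step 5: +1 fires, +3 burnt (F count now 1)
Step 6: +0 fires, +1 burnt (F count now 0)
Fire out after step 6
Initially T: 19, now '.': 29
Total burnt (originally-T cells now '.'): 18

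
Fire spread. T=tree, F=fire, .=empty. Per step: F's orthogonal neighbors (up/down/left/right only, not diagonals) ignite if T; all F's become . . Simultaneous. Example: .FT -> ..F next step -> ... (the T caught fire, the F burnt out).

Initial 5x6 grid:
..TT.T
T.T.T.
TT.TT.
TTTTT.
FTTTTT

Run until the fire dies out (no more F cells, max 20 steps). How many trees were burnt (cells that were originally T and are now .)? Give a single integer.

Answer: 16

Derivation:
Step 1: +2 fires, +1 burnt (F count now 2)
Step 2: +3 fires, +2 burnt (F count now 3)
Step 3: +4 fires, +3 burnt (F count now 4)
Step 4: +2 fires, +4 burnt (F count now 2)
Step 5: +3 fires, +2 burnt (F count now 3)
Step 6: +1 fires, +3 burnt (F count now 1)
Step 7: +1 fires, +1 burnt (F count now 1)
Step 8: +0 fires, +1 burnt (F count now 0)
Fire out after step 8
Initially T: 20, now '.': 26
Total burnt (originally-T cells now '.'): 16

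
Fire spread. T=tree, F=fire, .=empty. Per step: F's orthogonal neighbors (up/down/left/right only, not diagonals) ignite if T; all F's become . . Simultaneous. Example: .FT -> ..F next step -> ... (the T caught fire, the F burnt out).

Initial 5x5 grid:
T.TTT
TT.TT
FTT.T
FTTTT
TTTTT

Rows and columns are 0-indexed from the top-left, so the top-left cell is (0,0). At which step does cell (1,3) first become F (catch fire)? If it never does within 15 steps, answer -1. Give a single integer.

Step 1: cell (1,3)='T' (+4 fires, +2 burnt)
Step 2: cell (1,3)='T' (+5 fires, +4 burnt)
Step 3: cell (1,3)='T' (+2 fires, +5 burnt)
Step 4: cell (1,3)='T' (+2 fires, +2 burnt)
Step 5: cell (1,3)='T' (+2 fires, +2 burnt)
Step 6: cell (1,3)='T' (+1 fires, +2 burnt)
Step 7: cell (1,3)='F' (+2 fires, +1 burnt)
  -> target ignites at step 7
Step 8: cell (1,3)='.' (+1 fires, +2 burnt)
Step 9: cell (1,3)='.' (+1 fires, +1 burnt)
Step 10: cell (1,3)='.' (+0 fires, +1 burnt)
  fire out at step 10

7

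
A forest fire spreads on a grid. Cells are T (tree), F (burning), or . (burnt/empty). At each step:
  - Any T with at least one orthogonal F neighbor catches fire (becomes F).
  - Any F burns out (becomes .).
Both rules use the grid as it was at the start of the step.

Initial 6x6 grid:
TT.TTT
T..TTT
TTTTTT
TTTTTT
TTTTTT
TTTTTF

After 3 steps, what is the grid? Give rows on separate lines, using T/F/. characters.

Step 1: 2 trees catch fire, 1 burn out
  TT.TTT
  T..TTT
  TTTTTT
  TTTTTT
  TTTTTF
  TTTTF.
Step 2: 3 trees catch fire, 2 burn out
  TT.TTT
  T..TTT
  TTTTTT
  TTTTTF
  TTTTF.
  TTTF..
Step 3: 4 trees catch fire, 3 burn out
  TT.TTT
  T..TTT
  TTTTTF
  TTTTF.
  TTTF..
  TTF...

TT.TTT
T..TTT
TTTTTF
TTTTF.
TTTF..
TTF...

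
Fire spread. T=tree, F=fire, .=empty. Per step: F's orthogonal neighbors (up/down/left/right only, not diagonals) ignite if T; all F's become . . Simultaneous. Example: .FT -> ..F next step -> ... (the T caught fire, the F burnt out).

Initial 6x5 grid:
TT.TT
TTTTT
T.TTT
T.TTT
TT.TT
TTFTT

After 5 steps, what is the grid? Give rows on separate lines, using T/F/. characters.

Step 1: 2 trees catch fire, 1 burn out
  TT.TT
  TTTTT
  T.TTT
  T.TTT
  TT.TT
  TF.FT
Step 2: 4 trees catch fire, 2 burn out
  TT.TT
  TTTTT
  T.TTT
  T.TTT
  TF.FT
  F...F
Step 3: 3 trees catch fire, 4 burn out
  TT.TT
  TTTTT
  T.TTT
  T.TFT
  F...F
  .....
Step 4: 4 trees catch fire, 3 burn out
  TT.TT
  TTTTT
  T.TFT
  F.F.F
  .....
  .....
Step 5: 4 trees catch fire, 4 burn out
  TT.TT
  TTTFT
  F.F.F
  .....
  .....
  .....

TT.TT
TTTFT
F.F.F
.....
.....
.....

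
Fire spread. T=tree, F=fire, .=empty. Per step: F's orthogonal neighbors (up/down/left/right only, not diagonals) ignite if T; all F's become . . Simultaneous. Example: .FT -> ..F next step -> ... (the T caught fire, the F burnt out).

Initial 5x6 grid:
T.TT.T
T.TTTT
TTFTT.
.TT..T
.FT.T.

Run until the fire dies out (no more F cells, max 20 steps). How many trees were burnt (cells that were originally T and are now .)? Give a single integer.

Step 1: +6 fires, +2 burnt (F count now 6)
Step 2: +4 fires, +6 burnt (F count now 4)
Step 3: +3 fires, +4 burnt (F count now 3)
Step 4: +2 fires, +3 burnt (F count now 2)
Step 5: +1 fires, +2 burnt (F count now 1)
Step 6: +0 fires, +1 burnt (F count now 0)
Fire out after step 6
Initially T: 18, now '.': 28
Total burnt (originally-T cells now '.'): 16

Answer: 16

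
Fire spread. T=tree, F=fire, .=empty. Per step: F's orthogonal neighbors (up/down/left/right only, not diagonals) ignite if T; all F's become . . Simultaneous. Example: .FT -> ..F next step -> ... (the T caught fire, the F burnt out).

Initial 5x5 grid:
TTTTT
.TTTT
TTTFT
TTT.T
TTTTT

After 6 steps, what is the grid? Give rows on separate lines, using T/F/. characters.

Step 1: 3 trees catch fire, 1 burn out
  TTTTT
  .TTFT
  TTF.F
  TTT.T
  TTTTT
Step 2: 6 trees catch fire, 3 burn out
  TTTFT
  .TF.F
  TF...
  TTF.F
  TTTTT
Step 3: 7 trees catch fire, 6 burn out
  TTF.F
  .F...
  F....
  TF...
  TTFTF
Step 4: 4 trees catch fire, 7 burn out
  TF...
  .....
  .....
  F....
  TF.F.
Step 5: 2 trees catch fire, 4 burn out
  F....
  .....
  .....
  .....
  F....
Step 6: 0 trees catch fire, 2 burn out
  .....
  .....
  .....
  .....
  .....

.....
.....
.....
.....
.....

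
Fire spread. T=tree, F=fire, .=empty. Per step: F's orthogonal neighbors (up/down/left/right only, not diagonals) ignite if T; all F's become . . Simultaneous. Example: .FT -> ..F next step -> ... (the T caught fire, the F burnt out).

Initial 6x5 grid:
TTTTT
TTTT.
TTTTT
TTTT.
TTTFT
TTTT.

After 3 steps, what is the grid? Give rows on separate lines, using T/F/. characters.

Step 1: 4 trees catch fire, 1 burn out
  TTTTT
  TTTT.
  TTTTT
  TTTF.
  TTF.F
  TTTF.
Step 2: 4 trees catch fire, 4 burn out
  TTTTT
  TTTT.
  TTTFT
  TTF..
  TF...
  TTF..
Step 3: 6 trees catch fire, 4 burn out
  TTTTT
  TTTF.
  TTF.F
  TF...
  F....
  TF...

TTTTT
TTTF.
TTF.F
TF...
F....
TF...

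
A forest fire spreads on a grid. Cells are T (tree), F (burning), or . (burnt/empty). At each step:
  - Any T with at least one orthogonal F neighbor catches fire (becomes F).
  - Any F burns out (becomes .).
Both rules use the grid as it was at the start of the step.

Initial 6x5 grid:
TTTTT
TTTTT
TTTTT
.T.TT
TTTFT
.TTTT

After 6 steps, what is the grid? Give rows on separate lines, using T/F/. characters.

Step 1: 4 trees catch fire, 1 burn out
  TTTTT
  TTTTT
  TTTTT
  .T.FT
  TTF.F
  .TTFT
Step 2: 5 trees catch fire, 4 burn out
  TTTTT
  TTTTT
  TTTFT
  .T..F
  TF...
  .TF.F
Step 3: 6 trees catch fire, 5 burn out
  TTTTT
  TTTFT
  TTF.F
  .F...
  F....
  .F...
Step 4: 4 trees catch fire, 6 burn out
  TTTFT
  TTF.F
  TF...
  .....
  .....
  .....
Step 5: 4 trees catch fire, 4 burn out
  TTF.F
  TF...
  F....
  .....
  .....
  .....
Step 6: 2 trees catch fire, 4 burn out
  TF...
  F....
  .....
  .....
  .....
  .....

TF...
F....
.....
.....
.....
.....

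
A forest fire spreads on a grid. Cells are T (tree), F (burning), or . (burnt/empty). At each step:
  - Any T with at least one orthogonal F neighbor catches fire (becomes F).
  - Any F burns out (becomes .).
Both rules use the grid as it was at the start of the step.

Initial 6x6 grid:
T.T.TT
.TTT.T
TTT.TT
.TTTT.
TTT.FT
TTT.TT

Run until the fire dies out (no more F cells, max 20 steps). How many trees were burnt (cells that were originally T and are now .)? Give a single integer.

Step 1: +3 fires, +1 burnt (F count now 3)
Step 2: +3 fires, +3 burnt (F count now 3)
Step 3: +2 fires, +3 burnt (F count now 2)
Step 4: +4 fires, +2 burnt (F count now 4)
Step 5: +5 fires, +4 burnt (F count now 5)
Step 6: +7 fires, +5 burnt (F count now 7)
Step 7: +1 fires, +7 burnt (F count now 1)
Step 8: +0 fires, +1 burnt (F count now 0)
Fire out after step 8
Initially T: 26, now '.': 35
Total burnt (originally-T cells now '.'): 25

Answer: 25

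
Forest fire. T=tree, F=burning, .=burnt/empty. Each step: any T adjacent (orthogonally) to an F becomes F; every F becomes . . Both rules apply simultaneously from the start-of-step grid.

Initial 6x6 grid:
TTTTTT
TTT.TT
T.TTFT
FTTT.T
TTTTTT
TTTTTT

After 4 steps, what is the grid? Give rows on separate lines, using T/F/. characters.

Step 1: 6 trees catch fire, 2 burn out
  TTTTTT
  TTT.FT
  F.TF.F
  .FTT.T
  FTTTTT
  TTTTTT
Step 2: 9 trees catch fire, 6 burn out
  TTTTFT
  FTT..F
  ..F...
  ..FF.F
  .FTTTT
  FTTTTT
Step 3: 9 trees catch fire, 9 burn out
  FTTF.F
  .FF...
  ......
  ......
  ..FFTF
  .FTTTT
Step 4: 6 trees catch fire, 9 burn out
  .FF...
  ......
  ......
  ......
  ....F.
  ..FFTF

.FF...
......
......
......
....F.
..FFTF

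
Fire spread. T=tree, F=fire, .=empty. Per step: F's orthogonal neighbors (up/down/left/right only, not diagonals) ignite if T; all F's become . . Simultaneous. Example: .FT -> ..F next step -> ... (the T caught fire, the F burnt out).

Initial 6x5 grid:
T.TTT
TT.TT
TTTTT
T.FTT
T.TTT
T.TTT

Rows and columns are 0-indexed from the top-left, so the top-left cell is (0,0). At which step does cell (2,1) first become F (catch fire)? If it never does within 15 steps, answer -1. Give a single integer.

Step 1: cell (2,1)='T' (+3 fires, +1 burnt)
Step 2: cell (2,1)='F' (+5 fires, +3 burnt)
  -> target ignites at step 2
Step 3: cell (2,1)='.' (+6 fires, +5 burnt)
Step 4: cell (2,1)='.' (+5 fires, +6 burnt)
Step 5: cell (2,1)='.' (+4 fires, +5 burnt)
Step 6: cell (2,1)='.' (+1 fires, +4 burnt)
Step 7: cell (2,1)='.' (+0 fires, +1 burnt)
  fire out at step 7

2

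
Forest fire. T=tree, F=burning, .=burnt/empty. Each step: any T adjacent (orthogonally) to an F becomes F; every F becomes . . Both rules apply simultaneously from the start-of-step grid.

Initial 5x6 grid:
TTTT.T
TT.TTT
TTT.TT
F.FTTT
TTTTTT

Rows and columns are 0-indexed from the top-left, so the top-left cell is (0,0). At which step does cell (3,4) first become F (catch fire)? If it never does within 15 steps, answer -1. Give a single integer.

Step 1: cell (3,4)='T' (+5 fires, +2 burnt)
Step 2: cell (3,4)='F' (+5 fires, +5 burnt)
  -> target ignites at step 2
Step 3: cell (3,4)='.' (+5 fires, +5 burnt)
Step 4: cell (3,4)='.' (+4 fires, +5 burnt)
Step 5: cell (3,4)='.' (+3 fires, +4 burnt)
Step 6: cell (3,4)='.' (+2 fires, +3 burnt)
Step 7: cell (3,4)='.' (+0 fires, +2 burnt)
  fire out at step 7

2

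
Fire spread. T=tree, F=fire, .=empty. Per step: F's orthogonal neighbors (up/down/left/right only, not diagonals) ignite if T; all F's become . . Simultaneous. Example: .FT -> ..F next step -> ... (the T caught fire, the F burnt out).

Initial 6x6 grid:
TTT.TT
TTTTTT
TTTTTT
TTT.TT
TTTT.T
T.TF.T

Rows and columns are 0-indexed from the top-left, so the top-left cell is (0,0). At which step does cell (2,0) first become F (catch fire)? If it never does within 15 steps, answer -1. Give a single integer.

Step 1: cell (2,0)='T' (+2 fires, +1 burnt)
Step 2: cell (2,0)='T' (+1 fires, +2 burnt)
Step 3: cell (2,0)='T' (+2 fires, +1 burnt)
Step 4: cell (2,0)='T' (+3 fires, +2 burnt)
Step 5: cell (2,0)='T' (+5 fires, +3 burnt)
Step 6: cell (2,0)='F' (+5 fires, +5 burnt)
  -> target ignites at step 6
Step 7: cell (2,0)='.' (+5 fires, +5 burnt)
Step 8: cell (2,0)='.' (+4 fires, +5 burnt)
Step 9: cell (2,0)='.' (+2 fires, +4 burnt)
Step 10: cell (2,0)='.' (+1 fires, +2 burnt)
Step 11: cell (2,0)='.' (+0 fires, +1 burnt)
  fire out at step 11

6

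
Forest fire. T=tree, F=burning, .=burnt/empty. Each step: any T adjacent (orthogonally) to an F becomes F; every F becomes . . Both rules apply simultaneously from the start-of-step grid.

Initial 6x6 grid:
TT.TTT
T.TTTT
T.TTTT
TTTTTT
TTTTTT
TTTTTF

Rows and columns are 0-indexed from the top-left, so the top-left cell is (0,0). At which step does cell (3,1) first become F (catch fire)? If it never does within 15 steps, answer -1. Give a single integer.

Step 1: cell (3,1)='T' (+2 fires, +1 burnt)
Step 2: cell (3,1)='T' (+3 fires, +2 burnt)
Step 3: cell (3,1)='T' (+4 fires, +3 burnt)
Step 4: cell (3,1)='T' (+5 fires, +4 burnt)
Step 5: cell (3,1)='T' (+6 fires, +5 burnt)
Step 6: cell (3,1)='F' (+5 fires, +6 burnt)
  -> target ignites at step 6
Step 7: cell (3,1)='.' (+3 fires, +5 burnt)
Step 8: cell (3,1)='.' (+1 fires, +3 burnt)
Step 9: cell (3,1)='.' (+1 fires, +1 burnt)
Step 10: cell (3,1)='.' (+1 fires, +1 burnt)
Step 11: cell (3,1)='.' (+1 fires, +1 burnt)
Step 12: cell (3,1)='.' (+0 fires, +1 burnt)
  fire out at step 12

6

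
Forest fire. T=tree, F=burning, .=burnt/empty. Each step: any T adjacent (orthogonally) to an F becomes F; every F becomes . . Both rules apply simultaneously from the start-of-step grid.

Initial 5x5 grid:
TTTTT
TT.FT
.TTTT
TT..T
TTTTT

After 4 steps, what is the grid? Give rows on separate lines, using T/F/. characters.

Step 1: 3 trees catch fire, 1 burn out
  TTTFT
  TT..F
  .TTFT
  TT..T
  TTTTT
Step 2: 4 trees catch fire, 3 burn out
  TTF.F
  TT...
  .TF.F
  TT..T
  TTTTT
Step 3: 3 trees catch fire, 4 burn out
  TF...
  TT...
  .F...
  TT..F
  TTTTT
Step 4: 4 trees catch fire, 3 burn out
  F....
  TF...
  .....
  TF...
  TTTTF

F....
TF...
.....
TF...
TTTTF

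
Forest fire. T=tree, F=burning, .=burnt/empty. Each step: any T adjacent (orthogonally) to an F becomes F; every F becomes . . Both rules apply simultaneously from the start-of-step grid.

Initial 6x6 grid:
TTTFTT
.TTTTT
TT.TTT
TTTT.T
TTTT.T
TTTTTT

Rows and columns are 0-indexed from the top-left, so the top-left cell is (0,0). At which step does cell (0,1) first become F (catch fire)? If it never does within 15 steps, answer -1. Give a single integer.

Step 1: cell (0,1)='T' (+3 fires, +1 burnt)
Step 2: cell (0,1)='F' (+5 fires, +3 burnt)
  -> target ignites at step 2
Step 3: cell (0,1)='.' (+5 fires, +5 burnt)
Step 4: cell (0,1)='.' (+4 fires, +5 burnt)
Step 5: cell (0,1)='.' (+5 fires, +4 burnt)
Step 6: cell (0,1)='.' (+5 fires, +5 burnt)
Step 7: cell (0,1)='.' (+3 fires, +5 burnt)
Step 8: cell (0,1)='.' (+1 fires, +3 burnt)
Step 9: cell (0,1)='.' (+0 fires, +1 burnt)
  fire out at step 9

2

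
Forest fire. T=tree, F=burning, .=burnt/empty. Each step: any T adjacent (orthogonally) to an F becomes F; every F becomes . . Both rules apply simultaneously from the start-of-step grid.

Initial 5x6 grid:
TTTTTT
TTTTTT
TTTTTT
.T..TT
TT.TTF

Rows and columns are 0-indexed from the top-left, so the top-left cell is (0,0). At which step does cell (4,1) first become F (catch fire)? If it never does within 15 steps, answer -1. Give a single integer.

Step 1: cell (4,1)='T' (+2 fires, +1 burnt)
Step 2: cell (4,1)='T' (+3 fires, +2 burnt)
Step 3: cell (4,1)='T' (+2 fires, +3 burnt)
Step 4: cell (4,1)='T' (+3 fires, +2 burnt)
Step 5: cell (4,1)='T' (+3 fires, +3 burnt)
Step 6: cell (4,1)='T' (+3 fires, +3 burnt)
Step 7: cell (4,1)='T' (+4 fires, +3 burnt)
Step 8: cell (4,1)='F' (+3 fires, +4 burnt)
  -> target ignites at step 8
Step 9: cell (4,1)='.' (+2 fires, +3 burnt)
Step 10: cell (4,1)='.' (+0 fires, +2 burnt)
  fire out at step 10

8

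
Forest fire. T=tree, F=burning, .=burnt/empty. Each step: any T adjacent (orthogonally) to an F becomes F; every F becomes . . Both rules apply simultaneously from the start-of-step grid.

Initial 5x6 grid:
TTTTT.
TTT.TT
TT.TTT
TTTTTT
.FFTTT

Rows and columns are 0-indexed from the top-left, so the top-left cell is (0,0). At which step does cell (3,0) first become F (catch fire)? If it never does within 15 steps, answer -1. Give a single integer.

Step 1: cell (3,0)='T' (+3 fires, +2 burnt)
Step 2: cell (3,0)='F' (+4 fires, +3 burnt)
  -> target ignites at step 2
Step 3: cell (3,0)='.' (+5 fires, +4 burnt)
Step 4: cell (3,0)='.' (+5 fires, +5 burnt)
Step 5: cell (3,0)='.' (+4 fires, +5 burnt)
Step 6: cell (3,0)='.' (+3 fires, +4 burnt)
Step 7: cell (3,0)='.' (+0 fires, +3 burnt)
  fire out at step 7

2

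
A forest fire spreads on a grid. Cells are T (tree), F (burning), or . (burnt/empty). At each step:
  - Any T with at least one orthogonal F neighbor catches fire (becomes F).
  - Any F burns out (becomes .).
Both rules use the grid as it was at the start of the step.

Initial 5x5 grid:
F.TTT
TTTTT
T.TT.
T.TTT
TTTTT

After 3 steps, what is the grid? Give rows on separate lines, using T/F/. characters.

Step 1: 1 trees catch fire, 1 burn out
  ..TTT
  FTTTT
  T.TT.
  T.TTT
  TTTTT
Step 2: 2 trees catch fire, 1 burn out
  ..TTT
  .FTTT
  F.TT.
  T.TTT
  TTTTT
Step 3: 2 trees catch fire, 2 burn out
  ..TTT
  ..FTT
  ..TT.
  F.TTT
  TTTTT

..TTT
..FTT
..TT.
F.TTT
TTTTT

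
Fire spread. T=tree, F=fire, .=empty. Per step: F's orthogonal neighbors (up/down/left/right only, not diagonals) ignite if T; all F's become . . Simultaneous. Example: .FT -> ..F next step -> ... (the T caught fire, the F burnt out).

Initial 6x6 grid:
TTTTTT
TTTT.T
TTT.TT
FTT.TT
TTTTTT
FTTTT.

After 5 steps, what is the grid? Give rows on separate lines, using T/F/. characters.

Step 1: 4 trees catch fire, 2 burn out
  TTTTTT
  TTTT.T
  FTT.TT
  .FT.TT
  FTTTTT
  .FTTT.
Step 2: 5 trees catch fire, 4 burn out
  TTTTTT
  FTTT.T
  .FT.TT
  ..F.TT
  .FTTTT
  ..FTT.
Step 3: 5 trees catch fire, 5 burn out
  FTTTTT
  .FTT.T
  ..F.TT
  ....TT
  ..FTTT
  ...FT.
Step 4: 4 trees catch fire, 5 burn out
  .FTTTT
  ..FT.T
  ....TT
  ....TT
  ...FTT
  ....F.
Step 5: 3 trees catch fire, 4 burn out
  ..FTTT
  ...F.T
  ....TT
  ....TT
  ....FT
  ......

..FTTT
...F.T
....TT
....TT
....FT
......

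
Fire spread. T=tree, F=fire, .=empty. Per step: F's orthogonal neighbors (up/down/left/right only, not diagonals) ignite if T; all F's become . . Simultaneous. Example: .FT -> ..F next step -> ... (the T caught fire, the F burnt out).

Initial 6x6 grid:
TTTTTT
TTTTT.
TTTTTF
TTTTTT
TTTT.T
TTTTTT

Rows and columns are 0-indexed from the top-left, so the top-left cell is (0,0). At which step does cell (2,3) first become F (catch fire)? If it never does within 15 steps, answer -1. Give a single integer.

Step 1: cell (2,3)='T' (+2 fires, +1 burnt)
Step 2: cell (2,3)='F' (+4 fires, +2 burnt)
  -> target ignites at step 2
Step 3: cell (2,3)='.' (+5 fires, +4 burnt)
Step 4: cell (2,3)='.' (+7 fires, +5 burnt)
Step 5: cell (2,3)='.' (+6 fires, +7 burnt)
Step 6: cell (2,3)='.' (+5 fires, +6 burnt)
Step 7: cell (2,3)='.' (+3 fires, +5 burnt)
Step 8: cell (2,3)='.' (+1 fires, +3 burnt)
Step 9: cell (2,3)='.' (+0 fires, +1 burnt)
  fire out at step 9

2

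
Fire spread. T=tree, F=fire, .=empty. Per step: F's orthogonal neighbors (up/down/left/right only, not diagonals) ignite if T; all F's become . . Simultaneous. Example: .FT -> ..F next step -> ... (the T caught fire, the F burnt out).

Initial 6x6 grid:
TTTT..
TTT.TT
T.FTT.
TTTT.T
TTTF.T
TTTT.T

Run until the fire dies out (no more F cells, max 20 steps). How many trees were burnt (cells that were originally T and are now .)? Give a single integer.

Answer: 23

Derivation:
Step 1: +6 fires, +2 burnt (F count now 6)
Step 2: +6 fires, +6 burnt (F count now 6)
Step 3: +7 fires, +6 burnt (F count now 7)
Step 4: +4 fires, +7 burnt (F count now 4)
Step 5: +0 fires, +4 burnt (F count now 0)
Fire out after step 5
Initially T: 26, now '.': 33
Total burnt (originally-T cells now '.'): 23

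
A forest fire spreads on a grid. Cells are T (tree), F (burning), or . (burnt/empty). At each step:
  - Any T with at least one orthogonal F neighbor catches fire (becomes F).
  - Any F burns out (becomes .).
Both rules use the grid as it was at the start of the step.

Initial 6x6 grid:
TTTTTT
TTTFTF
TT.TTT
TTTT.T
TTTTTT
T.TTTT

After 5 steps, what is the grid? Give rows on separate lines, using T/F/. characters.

Step 1: 6 trees catch fire, 2 burn out
  TTTFTF
  TTF.F.
  TT.FTF
  TTTT.T
  TTTTTT
  T.TTTT
Step 2: 6 trees catch fire, 6 burn out
  TTF.F.
  TF....
  TT..F.
  TTTF.F
  TTTTTT
  T.TTTT
Step 3: 6 trees catch fire, 6 burn out
  TF....
  F.....
  TF....
  TTF...
  TTTFTF
  T.TTTT
Step 4: 7 trees catch fire, 6 burn out
  F.....
  ......
  F.....
  TF....
  TTF.F.
  T.TFTF
Step 5: 4 trees catch fire, 7 burn out
  ......
  ......
  ......
  F.....
  TF....
  T.F.F.

......
......
......
F.....
TF....
T.F.F.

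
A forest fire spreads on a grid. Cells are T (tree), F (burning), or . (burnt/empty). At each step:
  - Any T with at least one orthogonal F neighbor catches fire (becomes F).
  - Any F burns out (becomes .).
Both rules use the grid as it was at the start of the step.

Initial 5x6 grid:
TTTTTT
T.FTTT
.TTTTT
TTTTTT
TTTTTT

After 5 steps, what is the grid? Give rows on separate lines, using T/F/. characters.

Step 1: 3 trees catch fire, 1 burn out
  TTFTTT
  T..FTT
  .TFTTT
  TTTTTT
  TTTTTT
Step 2: 6 trees catch fire, 3 burn out
  TF.FTT
  T...FT
  .F.FTT
  TTFTTT
  TTTTTT
Step 3: 7 trees catch fire, 6 burn out
  F...FT
  T....F
  ....FT
  TF.FTT
  TTFTTT
Step 4: 7 trees catch fire, 7 burn out
  .....F
  F.....
  .....F
  F...FT
  TF.FTT
Step 5: 3 trees catch fire, 7 burn out
  ......
  ......
  ......
  .....F
  F...FT

......
......
......
.....F
F...FT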